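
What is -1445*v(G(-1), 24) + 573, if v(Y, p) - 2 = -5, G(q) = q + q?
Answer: 4908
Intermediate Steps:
G(q) = 2*q
v(Y, p) = -3 (v(Y, p) = 2 - 5 = -3)
-1445*v(G(-1), 24) + 573 = -1445*(-3) + 573 = 4335 + 573 = 4908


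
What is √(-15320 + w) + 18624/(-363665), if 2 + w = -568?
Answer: -18624/363665 + I*√15890 ≈ -0.051212 + 126.06*I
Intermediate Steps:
w = -570 (w = -2 - 568 = -570)
√(-15320 + w) + 18624/(-363665) = √(-15320 - 570) + 18624/(-363665) = √(-15890) + 18624*(-1/363665) = I*√15890 - 18624/363665 = -18624/363665 + I*√15890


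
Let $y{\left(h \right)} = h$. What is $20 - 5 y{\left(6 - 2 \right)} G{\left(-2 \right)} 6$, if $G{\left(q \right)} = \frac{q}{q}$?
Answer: $-100$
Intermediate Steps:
$G{\left(q \right)} = 1$
$20 - 5 y{\left(6 - 2 \right)} G{\left(-2 \right)} 6 = 20 - 5 \left(6 - 2\right) 1 \cdot 6 = 20 - 5 \cdot 4 \cdot 1 \cdot 6 = 20 - 5 \cdot 4 \cdot 6 = 20 - 120 = -100$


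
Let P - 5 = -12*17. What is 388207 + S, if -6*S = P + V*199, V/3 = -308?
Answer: 2513317/6 ≈ 4.1889e+5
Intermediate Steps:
V = -924 (V = 3*(-308) = -924)
P = -199 (P = 5 - 12*17 = 5 - 204 = -199)
S = 184075/6 (S = -(-199 - 924*199)/6 = -(-199 - 183876)/6 = -1/6*(-184075) = 184075/6 ≈ 30679.)
388207 + S = 388207 + 184075/6 = 2513317/6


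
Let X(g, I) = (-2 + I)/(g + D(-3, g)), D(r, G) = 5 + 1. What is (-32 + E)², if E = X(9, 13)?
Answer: 219961/225 ≈ 977.60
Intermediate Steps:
D(r, G) = 6
X(g, I) = (-2 + I)/(6 + g) (X(g, I) = (-2 + I)/(g + 6) = (-2 + I)/(6 + g))
E = 11/15 (E = (-2 + 13)/(6 + 9) = 11/15 ≈ 0.73333)
(-32 + E)² = (-32 + 11/15)² = (-469/15)² = 219961/225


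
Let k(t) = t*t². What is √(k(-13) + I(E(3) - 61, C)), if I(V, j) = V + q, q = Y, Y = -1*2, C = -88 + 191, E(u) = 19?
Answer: 3*I*√249 ≈ 47.339*I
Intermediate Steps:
C = 103
Y = -2
k(t) = t³
q = -2
I(V, j) = -2 + V (I(V, j) = V - 2 = -2 + V)
√(k(-13) + I(E(3) - 61, C)) = √((-13)³ + (-2 + (19 - 61))) = √(-2197 + (-2 - 42)) = √(-2197 - 44) = √(-2241) = 3*I*√249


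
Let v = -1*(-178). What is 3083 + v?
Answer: 3261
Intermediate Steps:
v = 178
3083 + v = 3083 + 178 = 3261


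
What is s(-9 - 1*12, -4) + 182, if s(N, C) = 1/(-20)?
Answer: 3639/20 ≈ 181.95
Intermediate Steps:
s(N, C) = -1/20
s(-9 - 1*12, -4) + 182 = -1/20 + 182 = 3639/20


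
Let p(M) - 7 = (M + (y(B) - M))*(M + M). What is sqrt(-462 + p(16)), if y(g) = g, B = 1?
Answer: 3*I*sqrt(47) ≈ 20.567*I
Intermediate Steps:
p(M) = 7 + 2*M (p(M) = 7 + (M + (1 - M))*(M + M) = 7 + 1*(2*M) = 7 + 2*M)
sqrt(-462 + p(16)) = sqrt(-462 + (7 + 2*16)) = sqrt(-462 + (7 + 32)) = sqrt(-462 + 39) = sqrt(-423) = 3*I*sqrt(47)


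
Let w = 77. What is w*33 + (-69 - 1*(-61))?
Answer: 2533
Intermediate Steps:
w*33 + (-69 - 1*(-61)) = 77*33 + (-69 - 1*(-61)) = 2541 + (-69 + 61) = 2541 - 8 = 2533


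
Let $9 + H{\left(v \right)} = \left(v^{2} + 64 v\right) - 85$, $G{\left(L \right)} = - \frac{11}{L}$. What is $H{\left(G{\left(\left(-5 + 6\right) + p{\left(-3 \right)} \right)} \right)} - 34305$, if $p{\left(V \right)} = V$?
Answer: $- \frac{136067}{4} \approx -34017.0$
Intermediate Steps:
$H{\left(v \right)} = -94 + v^{2} + 64 v$ ($H{\left(v \right)} = -9 - \left(85 - v^{2} - 64 v\right) = -9 + \left(-85 + v^{2} + 64 v\right) = -94 + v^{2} + 64 v$)
$H{\left(G{\left(\left(-5 + 6\right) + p{\left(-3 \right)} \right)} \right)} - 34305 = \left(-94 + \left(- \frac{11}{\left(-5 + 6\right) - 3}\right)^{2} + 64 \left(- \frac{11}{\left(-5 + 6\right) - 3}\right)\right) - 34305 = \left(-94 + \left(- \frac{11}{1 - 3}\right)^{2} + 64 \left(- \frac{11}{1 - 3}\right)\right) - 34305 = \left(-94 + \left(- \frac{11}{-2}\right)^{2} + 64 \left(- \frac{11}{-2}\right)\right) - 34305 = \left(-94 + \left(\left(-11\right) \left(- \frac{1}{2}\right)\right)^{2} + 64 \left(\left(-11\right) \left(- \frac{1}{2}\right)\right)\right) - 34305 = \left(-94 + \left(\frac{11}{2}\right)^{2} + 64 \cdot \frac{11}{2}\right) - 34305 = \left(-94 + \frac{121}{4} + 352\right) - 34305 = \frac{1153}{4} - 34305 = - \frac{136067}{4}$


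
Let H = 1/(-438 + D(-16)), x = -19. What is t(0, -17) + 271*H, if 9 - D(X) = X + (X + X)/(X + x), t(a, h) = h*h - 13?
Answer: 3988927/14487 ≈ 275.35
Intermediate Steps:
t(a, h) = -13 + h² (t(a, h) = h² - 13 = -13 + h²)
D(X) = 9 - X - 2*X/(-19 + X) (D(X) = 9 - (X + (X + X)/(X - 19)) = 9 - (X + (2*X)/(-19 + X)) = 9 - (X + 2*X/(-19 + X)) = 9 + (-X - 2*X/(-19 + X)) = 9 - X - 2*X/(-19 + X))
H = -35/14487 (H = 1/(-438 + (-171 - 1*(-16)² + 26*(-16))/(-19 - 16)) = 1/(-438 + (-171 - 1*256 - 416)/(-35)) = 1/(-438 - (-171 - 256 - 416)/35) = 1/(-438 - 1/35*(-843)) = 1/(-438 + 843/35) = 1/(-14487/35) = -35/14487 ≈ -0.0024160)
t(0, -17) + 271*H = (-13 + (-17)²) + 271*(-35/14487) = (-13 + 289) - 9485/14487 = 276 - 9485/14487 = 3988927/14487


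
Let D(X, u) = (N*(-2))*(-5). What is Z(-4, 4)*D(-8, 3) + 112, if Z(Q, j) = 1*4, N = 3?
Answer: 232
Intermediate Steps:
D(X, u) = 30 (D(X, u) = (3*(-2))*(-5) = -6*(-5) = 30)
Z(Q, j) = 4
Z(-4, 4)*D(-8, 3) + 112 = 4*30 + 112 = 120 + 112 = 232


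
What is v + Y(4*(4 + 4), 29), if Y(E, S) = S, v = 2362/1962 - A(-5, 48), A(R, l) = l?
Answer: -17458/981 ≈ -17.796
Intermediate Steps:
v = -45907/981 (v = 2362/1962 - 1*48 = 2362*(1/1962) - 48 = 1181/981 - 48 = -45907/981 ≈ -46.796)
v + Y(4*(4 + 4), 29) = -45907/981 + 29 = -17458/981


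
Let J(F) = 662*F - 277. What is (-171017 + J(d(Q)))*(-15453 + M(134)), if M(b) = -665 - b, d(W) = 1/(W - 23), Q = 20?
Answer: 8362369088/3 ≈ 2.7875e+9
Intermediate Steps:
d(W) = 1/(-23 + W)
J(F) = -277 + 662*F
(-171017 + J(d(Q)))*(-15453 + M(134)) = (-171017 + (-277 + 662/(-23 + 20)))*(-15453 + (-665 - 1*134)) = (-171017 + (-277 + 662/(-3)))*(-15453 + (-665 - 134)) = (-171017 + (-277 + 662*(-1/3)))*(-15453 - 799) = (-171017 + (-277 - 662/3))*(-16252) = (-171017 - 1493/3)*(-16252) = -514544/3*(-16252) = 8362369088/3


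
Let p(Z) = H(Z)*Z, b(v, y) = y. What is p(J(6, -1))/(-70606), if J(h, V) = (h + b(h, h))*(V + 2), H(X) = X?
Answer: -72/35303 ≈ -0.0020395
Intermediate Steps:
J(h, V) = 2*h*(2 + V) (J(h, V) = (h + h)*(V + 2) = (2*h)*(2 + V) = 2*h*(2 + V))
p(Z) = Z² (p(Z) = Z*Z = Z²)
p(J(6, -1))/(-70606) = (2*6*(2 - 1))²/(-70606) = (2*6*1)²*(-1/70606) = 12²*(-1/70606) = 144*(-1/70606) = -72/35303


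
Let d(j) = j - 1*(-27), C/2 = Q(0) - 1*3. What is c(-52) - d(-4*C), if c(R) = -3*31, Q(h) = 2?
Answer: -128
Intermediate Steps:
c(R) = -93
C = -2 (C = 2*(2 - 1*3) = 2*(2 - 3) = 2*(-1) = -2)
d(j) = 27 + j (d(j) = j + 27 = 27 + j)
c(-52) - d(-4*C) = -93 - (27 - 4*(-2)) = -93 - (27 + 8) = -93 - 1*35 = -93 - 35 = -128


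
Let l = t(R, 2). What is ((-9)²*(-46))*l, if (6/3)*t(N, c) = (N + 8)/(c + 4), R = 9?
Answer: -10557/2 ≈ -5278.5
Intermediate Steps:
t(N, c) = (8 + N)/(2*(4 + c)) (t(N, c) = ((N + 8)/(c + 4))/2 = ((8 + N)/(4 + c))/2 = (8 + N)/(2*(4 + c)))
l = 17/12 (l = (8 + 9)/(2*(4 + 2)) = (½)*17/6 = (½)*(⅙)*17 = 17/12 ≈ 1.4167)
((-9)²*(-46))*l = ((-9)²*(-46))*(17/12) = (81*(-46))*(17/12) = -3726*17/12 = -10557/2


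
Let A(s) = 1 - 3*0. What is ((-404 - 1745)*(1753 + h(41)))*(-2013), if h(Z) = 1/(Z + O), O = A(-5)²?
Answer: 15166941119/2 ≈ 7.5835e+9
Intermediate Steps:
A(s) = 1 (A(s) = 1 + 0 = 1)
O = 1 (O = 1² = 1)
h(Z) = 1/(1 + Z) (h(Z) = 1/(Z + 1) = 1/(1 + Z))
((-404 - 1745)*(1753 + h(41)))*(-2013) = ((-404 - 1745)*(1753 + 1/(1 + 41)))*(-2013) = -2149*(1753 + 1/42)*(-2013) = -2149*73627/42*(-2013) = -22603489/6*(-2013) = 15166941119/2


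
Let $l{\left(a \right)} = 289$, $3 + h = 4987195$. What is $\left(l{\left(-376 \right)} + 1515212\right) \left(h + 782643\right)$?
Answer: $8744190712335$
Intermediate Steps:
$h = 4987192$ ($h = -3 + 4987195 = 4987192$)
$\left(l{\left(-376 \right)} + 1515212\right) \left(h + 782643\right) = \left(289 + 1515212\right) \left(4987192 + 782643\right) = 1515501 \cdot 5769835 = 8744190712335$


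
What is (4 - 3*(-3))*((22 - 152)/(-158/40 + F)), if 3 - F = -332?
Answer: -33800/6621 ≈ -5.1050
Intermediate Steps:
F = 335 (F = 3 - 1*(-332) = 3 + 332 = 335)
(4 - 3*(-3))*((22 - 152)/(-158/40 + F)) = (4 - 3*(-3))*((22 - 152)/(-158/40 + 335)) = (4 + 9)*(-130/(-158*1/40 + 335)) = 13*(-130/(-79/20 + 335)) = 13*(-130/6621/20) = 13*(-130*20/6621) = 13*(-2600/6621) = -33800/6621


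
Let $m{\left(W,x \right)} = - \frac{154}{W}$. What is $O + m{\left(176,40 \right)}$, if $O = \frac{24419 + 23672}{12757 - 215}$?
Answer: $\frac{148467}{50168} \approx 2.9594$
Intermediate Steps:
$O = \frac{48091}{12542} \approx 3.8344$
$O + m{\left(176,40 \right)} = \frac{48091}{12542} - \frac{154}{176} = \frac{48091}{12542} - \frac{7}{8} = \frac{148467}{50168}$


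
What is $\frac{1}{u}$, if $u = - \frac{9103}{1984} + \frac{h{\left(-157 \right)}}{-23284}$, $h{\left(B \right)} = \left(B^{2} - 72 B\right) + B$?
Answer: $- \frac{11548864}{70743379} \approx -0.16325$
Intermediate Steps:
$h{\left(B \right)} = B^{2} - 71 B$
$u = - \frac{70743379}{11548864}$ ($u = - \frac{9103}{1984} + \frac{\left(-157\right) \left(-71 - 157\right)}{-23284} = \left(-9103\right) \frac{1}{1984} + \left(-157\right) \left(-228\right) \left(- \frac{1}{23284}\right) = - \frac{9103}{1984} + 35796 \left(- \frac{1}{23284}\right) = - \frac{9103}{1984} - \frac{8949}{5821} = - \frac{70743379}{11548864} \approx -6.1256$)
$\frac{1}{u} = \frac{1}{- \frac{70743379}{11548864}} = - \frac{11548864}{70743379}$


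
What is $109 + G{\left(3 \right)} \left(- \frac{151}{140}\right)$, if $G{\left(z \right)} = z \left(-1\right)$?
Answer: $\frac{15713}{140} \approx 112.24$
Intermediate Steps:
$G{\left(z \right)} = - z$
$109 + G{\left(3 \right)} \left(- \frac{151}{140}\right) = 109 + \left(-1\right) 3 \left(- \frac{151}{140}\right) = 109 - 3 \left(\left(-151\right) \frac{1}{140}\right) = 109 - - \frac{453}{140} = 109 + \frac{453}{140} = \frac{15713}{140}$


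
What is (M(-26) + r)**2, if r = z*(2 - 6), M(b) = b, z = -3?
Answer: 196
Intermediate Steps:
r = 12 (r = -3*(2 - 6) = -3*(-4) = 12)
(M(-26) + r)**2 = (-26 + 12)**2 = (-14)**2 = 196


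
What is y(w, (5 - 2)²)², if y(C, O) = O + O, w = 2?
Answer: 324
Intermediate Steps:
y(C, O) = 2*O
y(w, (5 - 2)²)² = (2*(5 - 2)²)² = (2*3²)² = (2*9)² = 18² = 324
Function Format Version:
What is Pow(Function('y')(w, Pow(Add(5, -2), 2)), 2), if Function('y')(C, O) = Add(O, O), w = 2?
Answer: 324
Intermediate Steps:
Function('y')(C, O) = Mul(2, O)
Pow(Function('y')(w, Pow(Add(5, -2), 2)), 2) = Pow(Mul(2, Pow(Add(5, -2), 2)), 2) = Pow(Mul(2, Pow(3, 2)), 2) = Pow(Mul(2, 9), 2) = Pow(18, 2) = 324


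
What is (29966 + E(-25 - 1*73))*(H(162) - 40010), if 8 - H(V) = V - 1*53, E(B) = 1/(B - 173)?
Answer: -325732807135/271 ≈ -1.2020e+9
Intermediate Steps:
E(B) = 1/(-173 + B)
H(V) = 61 - V (H(V) = 8 - (V - 1*53) = 8 - (V - 53) = 8 - (-53 + V) = 8 + (53 - V) = 61 - V)
(29966 + E(-25 - 1*73))*(H(162) - 40010) = (29966 + 1/(-173 + (-25 - 1*73)))*((61 - 1*162) - 40010) = (29966 + 1/(-173 + (-25 - 73)))*((61 - 162) - 40010) = (29966 + 1/(-173 - 98))*(-101 - 40010) = (29966 + 1/(-271))*(-40111) = (29966 - 1/271)*(-40111) = (8120785/271)*(-40111) = -325732807135/271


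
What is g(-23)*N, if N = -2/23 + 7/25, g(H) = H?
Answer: -111/25 ≈ -4.4400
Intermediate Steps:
N = 111/575 (N = -2*1/23 + 7*(1/25) = -2/23 + 7/25 = 111/575 ≈ 0.19304)
g(-23)*N = -23*111/575 = -111/25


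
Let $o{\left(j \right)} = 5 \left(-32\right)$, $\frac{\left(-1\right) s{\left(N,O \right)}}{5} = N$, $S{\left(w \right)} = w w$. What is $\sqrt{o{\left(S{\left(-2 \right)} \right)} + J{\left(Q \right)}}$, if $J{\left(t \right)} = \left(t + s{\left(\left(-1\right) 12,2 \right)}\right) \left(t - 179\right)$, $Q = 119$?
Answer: $10 i \sqrt{109} \approx 104.4 i$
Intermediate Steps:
$S{\left(w \right)} = w^{2}$
$s{\left(N,O \right)} = - 5 N$
$o{\left(j \right)} = -160$
$J{\left(t \right)} = \left(-179 + t\right) \left(60 + t\right)$ ($J{\left(t \right)} = \left(t - 5 \left(\left(-1\right) 12\right)\right) \left(t - 179\right) = \left(t - -60\right) \left(-179 + t\right) = \left(t + 60\right) \left(-179 + t\right) = \left(60 + t\right) \left(-179 + t\right) = \left(-179 + t\right) \left(60 + t\right)$)
$\sqrt{o{\left(S{\left(-2 \right)} \right)} + J{\left(Q \right)}} = \sqrt{-160 - \left(24901 - 14161\right)} = \sqrt{-160 - 10740} = \sqrt{-10900} = 10 i \sqrt{109}$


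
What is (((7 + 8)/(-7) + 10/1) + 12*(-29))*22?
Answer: -52382/7 ≈ -7483.1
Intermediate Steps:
(((7 + 8)/(-7) + 10/1) + 12*(-29))*22 = ((15*(-⅐) + 10*1) - 348)*22 = ((-15/7 + 10) - 348)*22 = (55/7 - 348)*22 = -2381/7*22 = -52382/7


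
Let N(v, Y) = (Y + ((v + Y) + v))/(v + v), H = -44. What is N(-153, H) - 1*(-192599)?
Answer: 29467844/153 ≈ 1.9260e+5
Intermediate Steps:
N(v, Y) = (2*Y + 2*v)/(2*v) (N(v, Y) = (Y + ((Y + v) + v))/((2*v)) = (Y + (Y + 2*v))*(1/(2*v)) = (2*Y + 2*v)*(1/(2*v)) = (2*Y + 2*v)/(2*v))
N(-153, H) - 1*(-192599) = (-44 - 153)/(-153) - 1*(-192599) = -1/153*(-197) + 192599 = 197/153 + 192599 = 29467844/153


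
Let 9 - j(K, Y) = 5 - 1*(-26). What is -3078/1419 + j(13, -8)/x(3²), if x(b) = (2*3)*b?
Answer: -32905/12771 ≈ -2.5765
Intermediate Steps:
j(K, Y) = -22 (j(K, Y) = 9 - (5 - 1*(-26)) = 9 - (5 + 26) = 9 - 1*31 = 9 - 31 = -22)
x(b) = 6*b
-3078/1419 + j(13, -8)/x(3²) = -3078/1419 - 22/(6*3²) = -3078*1/1419 - 22/(6*9) = -1026/473 - 22/54 = -1026/473 - 22*1/54 = -1026/473 - 11/27 = -32905/12771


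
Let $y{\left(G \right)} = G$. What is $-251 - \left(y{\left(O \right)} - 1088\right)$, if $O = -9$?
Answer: $846$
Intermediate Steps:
$-251 - \left(y{\left(O \right)} - 1088\right) = -251 - \left(-9 - 1088\right) = -251 - -1097 = -251 + 1097 = 846$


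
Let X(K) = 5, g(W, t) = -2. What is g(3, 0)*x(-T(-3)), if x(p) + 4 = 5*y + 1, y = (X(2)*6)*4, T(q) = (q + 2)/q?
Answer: -1194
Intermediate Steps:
T(q) = (2 + q)/q
y = 120 (y = (5*6)*4 = 30*4 = 120)
x(p) = 597 (x(p) = -4 + (5*120 + 1) = -4 + (600 + 1) = -4 + 601 = 597)
g(3, 0)*x(-T(-3)) = -2*597 = -1194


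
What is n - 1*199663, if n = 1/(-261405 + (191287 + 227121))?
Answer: -31347689988/157003 ≈ -1.9966e+5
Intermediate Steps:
n = 1/157003 (n = 1/(-261405 + 418408) = 1/157003 ≈ 6.3693e-6)
n - 1*199663 = 1/157003 - 1*199663 = 1/157003 - 199663 = -31347689988/157003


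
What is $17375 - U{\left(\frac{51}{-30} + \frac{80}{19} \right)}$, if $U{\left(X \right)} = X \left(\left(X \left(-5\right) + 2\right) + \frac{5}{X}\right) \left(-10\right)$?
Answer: $\frac{12389573}{722} \approx 17160.0$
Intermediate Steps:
$U{\left(X \right)} = - 10 X \left(2 - 5 X + \frac{5}{X}\right)$ ($U{\left(X \right)} = X \left(\left(- 5 X + 2\right) + \frac{5}{X}\right) \left(-10\right) = X \left(\left(2 - 5 X\right) + \frac{5}{X}\right) \left(-10\right) = X \left(2 - 5 X + \frac{5}{X}\right) \left(-10\right) = - 10 X \left(2 - 5 X + \frac{5}{X}\right)$)
$17375 - U{\left(\frac{51}{-30} + \frac{80}{19} \right)} = 17375 - \left(-50 - 20 \left(\frac{51}{-30} + \frac{80}{19}\right) + 50 \left(\frac{51}{-30} + \frac{80}{19}\right)^{2}\right) = 17375 - \left(-50 - 20 \left(51 \left(- \frac{1}{30}\right) + 80 \cdot \frac{1}{19}\right) + 50 \left(51 \left(- \frac{1}{30}\right) + 80 \cdot \frac{1}{19}\right)^{2}\right) = 17375 - \left(-50 - 20 \left(- \frac{17}{10} + \frac{80}{19}\right) + 50 \left(- \frac{17}{10} + \frac{80}{19}\right)^{2}\right) = 17375 - \left(-50 - \frac{954}{19} + 50 \left(\frac{477}{190}\right)^{2}\right) = 17375 - \left(-50 - \frac{954}{19} + 50 \cdot \frac{227529}{36100}\right) = 17375 - \left(-50 - \frac{954}{19} + \frac{227529}{722}\right) = 17375 - \frac{155177}{722} = \frac{12389573}{722}$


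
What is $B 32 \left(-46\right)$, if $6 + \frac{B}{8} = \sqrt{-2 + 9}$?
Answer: $70656 - 11776 \sqrt{7} \approx 39500.0$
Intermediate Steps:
$B = -48 + 8 \sqrt{7}$ ($B = -48 + 8 \sqrt{-2 + 9} = -48 + 8 \sqrt{7} \approx -26.834$)
$B 32 \left(-46\right) = \left(-48 + 8 \sqrt{7}\right) 32 \left(-46\right) = \left(-1536 + 256 \sqrt{7}\right) \left(-46\right) = 70656 - 11776 \sqrt{7}$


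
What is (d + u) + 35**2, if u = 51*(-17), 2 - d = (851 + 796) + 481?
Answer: -1768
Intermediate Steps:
d = -2126 (d = 2 - ((851 + 796) + 481) = 2 - (1647 + 481) = 2 - 1*2128 = 2 - 2128 = -2126)
u = -867
(d + u) + 35**2 = (-2126 - 867) + 35**2 = -2993 + 1225 = -1768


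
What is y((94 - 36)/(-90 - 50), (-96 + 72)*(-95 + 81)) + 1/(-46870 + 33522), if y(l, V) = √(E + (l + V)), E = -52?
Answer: -1/13348 + √1389570/70 ≈ 16.840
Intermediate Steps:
y(l, V) = √(-52 + V + l) (y(l, V) = √(-52 + (l + V)) = √(-52 + (V + l)) = √(-52 + V + l))
y((94 - 36)/(-90 - 50), (-96 + 72)*(-95 + 81)) + 1/(-46870 + 33522) = √(-52 + (-96 + 72)*(-95 + 81) + (94 - 36)/(-90 - 50)) + 1/(-46870 + 33522) = √(-52 - 24*(-14) + 58/(-140)) + 1/(-13348) = √(-52 + 336 + 58*(-1/140)) - 1/13348 = √(-52 + 336 - 29/70) - 1/13348 = √(19851/70) - 1/13348 = √1389570/70 - 1/13348 = -1/13348 + √1389570/70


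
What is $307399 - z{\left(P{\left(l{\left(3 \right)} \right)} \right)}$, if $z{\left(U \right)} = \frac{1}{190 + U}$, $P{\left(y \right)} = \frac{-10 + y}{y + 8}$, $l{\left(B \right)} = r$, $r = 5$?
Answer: $\frac{757738522}{2465} \approx 3.074 \cdot 10^{5}$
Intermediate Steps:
$l{\left(B \right)} = 5$
$P{\left(y \right)} = \frac{-10 + y}{8 + y}$
$307399 - z{\left(P{\left(l{\left(3 \right)} \right)} \right)} = 307399 - \frac{1}{190 + \frac{-10 + 5}{8 + 5}} = 307399 - \frac{1}{190 + \frac{1}{13} \left(-5\right)} = 307399 - \frac{1}{190 - \frac{5}{13}} = 307399 - \frac{1}{\frac{2465}{13}} = 307399 - \frac{13}{2465} = \frac{757738522}{2465}$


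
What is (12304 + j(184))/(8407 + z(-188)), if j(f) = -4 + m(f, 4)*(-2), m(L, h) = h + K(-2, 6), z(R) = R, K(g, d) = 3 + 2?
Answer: 12282/8219 ≈ 1.4943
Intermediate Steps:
K(g, d) = 5
m(L, h) = 5 + h (m(L, h) = h + 5 = 5 + h)
j(f) = -22 (j(f) = -4 + (5 + 4)*(-2) = -4 + 9*(-2) = -4 - 18 = -22)
(12304 + j(184))/(8407 + z(-188)) = (12304 - 22)/(8407 - 188) = 12282/8219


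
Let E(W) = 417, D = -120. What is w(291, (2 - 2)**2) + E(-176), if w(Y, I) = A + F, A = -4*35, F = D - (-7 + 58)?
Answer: 106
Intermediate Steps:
F = -171 (F = -120 - (-7 + 58) = -120 - 1*51 = -120 - 51 = -171)
A = -140
w(Y, I) = -311 (w(Y, I) = -140 - 171 = -311)
w(291, (2 - 2)**2) + E(-176) = -311 + 417 = 106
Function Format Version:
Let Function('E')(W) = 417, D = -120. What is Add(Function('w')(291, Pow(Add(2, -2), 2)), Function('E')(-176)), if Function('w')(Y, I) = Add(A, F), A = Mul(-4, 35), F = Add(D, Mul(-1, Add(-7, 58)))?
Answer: 106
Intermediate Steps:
F = -171 (F = Add(-120, Mul(-1, Add(-7, 58))) = Add(-120, Mul(-1, 51)) = Add(-120, -51) = -171)
A = -140
Function('w')(Y, I) = -311 (Function('w')(Y, I) = Add(-140, -171) = -311)
Add(Function('w')(291, Pow(Add(2, -2), 2)), Function('E')(-176)) = Add(-311, 417) = 106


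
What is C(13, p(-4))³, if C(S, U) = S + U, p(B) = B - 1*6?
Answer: 27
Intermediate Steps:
p(B) = -6 + B (p(B) = B - 6 = -6 + B)
C(13, p(-4))³ = (13 + (-6 - 4))³ = (13 - 10)³ = 3³ = 27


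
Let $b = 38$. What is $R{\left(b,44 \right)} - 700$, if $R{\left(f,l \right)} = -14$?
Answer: $-714$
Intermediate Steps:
$R{\left(b,44 \right)} - 700 = -14 - 700 = -714$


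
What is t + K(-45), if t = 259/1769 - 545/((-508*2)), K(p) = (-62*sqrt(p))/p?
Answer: 1227249/1797304 + 62*I*sqrt(5)/15 ≈ 0.68283 + 9.2424*I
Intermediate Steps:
K(p) = -62/sqrt(p)
t = 1227249/1797304 (t = 259*(1/1769) - 545/(-1016) = 259/1769 - 545*(-1/1016) = 259/1769 + 545/1016 = 1227249/1797304 ≈ 0.68283)
t + K(-45) = 1227249/1797304 - (-62)*I*sqrt(5)/15 = 1227249/1797304 + 62*I*sqrt(5)/15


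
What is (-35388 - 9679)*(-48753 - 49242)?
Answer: 4416340665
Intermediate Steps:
(-35388 - 9679)*(-48753 - 49242) = -45067*(-97995) = 4416340665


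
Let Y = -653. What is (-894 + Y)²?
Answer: 2393209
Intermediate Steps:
(-894 + Y)² = (-894 - 653)² = (-1547)² = 2393209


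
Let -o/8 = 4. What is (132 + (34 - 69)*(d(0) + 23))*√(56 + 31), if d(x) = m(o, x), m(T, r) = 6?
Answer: -883*√87 ≈ -8236.1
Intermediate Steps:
o = -32 (o = -8*4 = -32)
d(x) = 6
(132 + (34 - 69)*(d(0) + 23))*√(56 + 31) = (132 + (34 - 69)*(6 + 23))*√(56 + 31) = (132 - 35*29)*√87 = (132 - 1015)*√87 = -883*√87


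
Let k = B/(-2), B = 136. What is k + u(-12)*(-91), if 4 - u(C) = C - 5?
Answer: -1979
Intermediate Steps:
k = -68 (k = 136/(-2) = 136*(-½) = -68)
u(C) = 9 - C (u(C) = 4 - (C - 5) = 4 - (-5 + C) = 4 + (5 - C) = 9 - C)
k + u(-12)*(-91) = -68 + (9 - 1*(-12))*(-91) = -68 + (9 + 12)*(-91) = -68 + 21*(-91) = -68 - 1911 = -1979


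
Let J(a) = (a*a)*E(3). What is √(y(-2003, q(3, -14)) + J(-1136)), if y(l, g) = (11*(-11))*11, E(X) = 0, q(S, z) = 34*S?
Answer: 11*I*√11 ≈ 36.483*I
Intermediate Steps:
J(a) = 0 (J(a) = (a*a)*0 = a²*0 = 0)
y(l, g) = -1331 (y(l, g) = -121*11 = -1331)
√(y(-2003, q(3, -14)) + J(-1136)) = √(-1331 + 0) = √(-1331) = 11*I*√11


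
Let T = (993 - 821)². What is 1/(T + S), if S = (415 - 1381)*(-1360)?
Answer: 1/1343344 ≈ 7.4441e-7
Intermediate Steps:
S = 1313760 (S = -966*(-1360) = 1313760)
T = 29584 (T = 172² = 29584)
1/(T + S) = 1/(29584 + 1313760) = 1/1343344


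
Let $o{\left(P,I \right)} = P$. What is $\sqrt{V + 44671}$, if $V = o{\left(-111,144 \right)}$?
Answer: $4 \sqrt{2785} \approx 211.09$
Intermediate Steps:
$V = -111$
$\sqrt{V + 44671} = \sqrt{-111 + 44671} = \sqrt{44560} = 4 \sqrt{2785}$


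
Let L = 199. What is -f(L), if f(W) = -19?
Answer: 19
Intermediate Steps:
-f(L) = -1*(-19) = 19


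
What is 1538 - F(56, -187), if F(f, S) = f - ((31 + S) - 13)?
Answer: 1313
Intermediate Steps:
F(f, S) = -18 + f - S (F(f, S) = f - (18 + S) = f + (-18 - S) = -18 + f - S)
1538 - F(56, -187) = 1538 - (-18 + 56 - 1*(-187)) = 1538 - (-18 + 56 + 187) = 1538 - 1*225 = 1538 - 225 = 1313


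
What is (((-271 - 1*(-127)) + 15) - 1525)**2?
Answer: 2735716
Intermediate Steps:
(((-271 - 1*(-127)) + 15) - 1525)**2 = (((-271 + 127) + 15) - 1525)**2 = ((-144 + 15) - 1525)**2 = (-129 - 1525)**2 = (-1654)**2 = 2735716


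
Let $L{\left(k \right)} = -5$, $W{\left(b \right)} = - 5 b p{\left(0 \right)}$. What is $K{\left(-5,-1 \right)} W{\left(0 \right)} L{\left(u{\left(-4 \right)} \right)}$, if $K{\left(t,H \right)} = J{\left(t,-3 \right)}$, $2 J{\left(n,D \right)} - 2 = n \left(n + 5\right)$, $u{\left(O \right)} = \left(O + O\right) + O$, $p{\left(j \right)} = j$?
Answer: $0$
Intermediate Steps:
$u{\left(O \right)} = 3 O$ ($u{\left(O \right)} = 2 O + O = 3 O$)
$W{\left(b \right)} = 0$ ($W{\left(b \right)} = - 5 b 0 = 0$)
$J{\left(n,D \right)} = 1 + \frac{n \left(5 + n\right)}{2}$ ($J{\left(n,D \right)} = 1 + \frac{n \left(n + 5\right)}{2} = 1 + \frac{n \left(5 + n\right)}{2}$)
$K{\left(t,H \right)} = 1 + \frac{t^{2}}{2} + \frac{5 t}{2}$
$K{\left(-5,-1 \right)} W{\left(0 \right)} L{\left(u{\left(-4 \right)} \right)} = \left(1 + \frac{\left(-5\right)^{2}}{2} + \frac{5}{2} \left(-5\right)\right) 0 \left(-5\right) = \left(1 + \frac{1}{2} \cdot 25 - \frac{25}{2}\right) 0 \left(-5\right) = \left(1 + \frac{25}{2} - \frac{25}{2}\right) 0 \left(-5\right) = 1 \cdot 0 \left(-5\right) = 0 \left(-5\right) = 0$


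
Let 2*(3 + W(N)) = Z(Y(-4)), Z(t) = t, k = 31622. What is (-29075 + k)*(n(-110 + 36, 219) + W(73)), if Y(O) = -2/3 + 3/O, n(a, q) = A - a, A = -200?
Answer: -2642937/8 ≈ -3.3037e+5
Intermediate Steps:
n(a, q) = -200 - a
Y(O) = -2/3 + 3/O (Y(O) = -2*1/3 + 3/O = -2/3 + 3/O)
W(N) = -89/24 (W(N) = -3 + (-2/3 + 3/(-4))/2 = -3 + (-2/3 + 3*(-1/4))/2 = -3 + (-2/3 - 3/4)/2 = -3 + (1/2)*(-17/12) = -3 - 17/24 = -89/24)
(-29075 + k)*(n(-110 + 36, 219) + W(73)) = (-29075 + 31622)*((-200 - (-110 + 36)) - 89/24) = 2547*((-200 - 1*(-74)) - 89/24) = 2547*((-200 + 74) - 89/24) = 2547*(-126 - 89/24) = 2547*(-3113/24) = -2642937/8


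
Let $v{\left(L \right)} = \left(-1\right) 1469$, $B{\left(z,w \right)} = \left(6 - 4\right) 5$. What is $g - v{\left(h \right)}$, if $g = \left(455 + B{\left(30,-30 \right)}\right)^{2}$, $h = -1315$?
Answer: $217694$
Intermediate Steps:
$B{\left(z,w \right)} = 10$ ($B{\left(z,w \right)} = 2 \cdot 5 = 10$)
$v{\left(L \right)} = -1469$
$g = 216225$ ($g = \left(455 + 10\right)^{2} = 465^{2} = 216225$)
$g - v{\left(h \right)} = 216225 - -1469 = 216225 + 1469 = 217694$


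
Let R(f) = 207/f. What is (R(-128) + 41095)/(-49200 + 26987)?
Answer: -5259953/2843264 ≈ -1.8500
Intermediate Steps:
(R(-128) + 41095)/(-49200 + 26987) = (207/(-128) + 41095)/(-49200 + 26987) = (207*(-1/128) + 41095)/(-22213) = (-207/128 + 41095)*(-1/22213) = (5259953/128)*(-1/22213) = -5259953/2843264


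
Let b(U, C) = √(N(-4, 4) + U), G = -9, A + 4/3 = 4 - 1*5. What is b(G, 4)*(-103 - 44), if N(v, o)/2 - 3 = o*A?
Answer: -49*I*√195 ≈ -684.25*I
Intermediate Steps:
A = -7/3 (A = -4/3 + (4 - 1*5) = -4/3 + (4 - 5) = -4/3 - 1 = -7/3 ≈ -2.3333)
N(v, o) = 6 - 14*o/3 (N(v, o) = 6 + 2*(o*(-7/3)) = 6 + 2*(-7*o/3) = 6 - 14*o/3)
b(U, C) = √(-38/3 + U) (b(U, C) = √((6 - 14/3*4) + U) = √((6 - 56/3) + U) = √(-38/3 + U))
b(G, 4)*(-103 - 44) = (√(-114 + 9*(-9))/3)*(-103 - 44) = (√(-114 - 81)/3)*(-147) = (√(-195)/3)*(-147) = ((I*√195)/3)*(-147) = (I*√195/3)*(-147) = -49*I*√195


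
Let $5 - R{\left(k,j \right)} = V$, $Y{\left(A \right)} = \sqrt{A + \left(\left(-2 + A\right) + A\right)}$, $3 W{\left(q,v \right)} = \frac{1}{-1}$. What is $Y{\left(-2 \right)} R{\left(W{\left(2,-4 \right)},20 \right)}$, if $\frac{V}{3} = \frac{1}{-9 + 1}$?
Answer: $\frac{43 i \sqrt{2}}{4} \approx 15.203 i$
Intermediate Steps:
$W{\left(q,v \right)} = - \frac{1}{3}$ ($W{\left(q,v \right)} = \frac{1}{3 \left(-1\right)} = \frac{1}{3} \left(-1\right) = - \frac{1}{3}$)
$Y{\left(A \right)} = \sqrt{-2 + 3 A}$ ($Y{\left(A \right)} = \sqrt{A + \left(-2 + 2 A\right)} = \sqrt{-2 + 3 A}$)
$V = - \frac{3}{8}$ ($V = \frac{3}{-9 + 1} = \frac{3}{-8} = 3 \left(- \frac{1}{8}\right) = - \frac{3}{8} \approx -0.375$)
$R{\left(k,j \right)} = \frac{43}{8}$ ($R{\left(k,j \right)} = 5 - - \frac{3}{8} = 5 + \frac{3}{8} = \frac{43}{8}$)
$Y{\left(-2 \right)} R{\left(W{\left(2,-4 \right)},20 \right)} = \sqrt{-2 + 3 \left(-2\right)} \frac{43}{8} = \sqrt{-2 - 6} \cdot \frac{43}{8} = \sqrt{-8} \cdot \frac{43}{8} = 2 i \sqrt{2} \cdot \frac{43}{8} = \frac{43 i \sqrt{2}}{4}$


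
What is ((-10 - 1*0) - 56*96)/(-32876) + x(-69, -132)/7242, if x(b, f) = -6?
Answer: 3234013/19840666 ≈ 0.16300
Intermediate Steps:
((-10 - 1*0) - 56*96)/(-32876) + x(-69, -132)/7242 = ((-10 - 1*0) - 56*96)/(-32876) - 6/7242 = ((-10 + 0) - 5376)*(-1/32876) - 6*1/7242 = (-10 - 5376)*(-1/32876) - 1/1207 = -5386*(-1/32876) - 1/1207 = 2693/16438 - 1/1207 = 3234013/19840666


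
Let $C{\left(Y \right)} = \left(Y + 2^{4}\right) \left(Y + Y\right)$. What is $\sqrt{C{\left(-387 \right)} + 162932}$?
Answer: $\sqrt{450086} \approx 670.88$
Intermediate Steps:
$C{\left(Y \right)} = 2 Y \left(16 + Y\right)$ ($C{\left(Y \right)} = \left(Y + 16\right) 2 Y = \left(16 + Y\right) 2 Y = 2 Y \left(16 + Y\right)$)
$\sqrt{C{\left(-387 \right)} + 162932} = \sqrt{2 \left(-387\right) \left(16 - 387\right) + 162932} = \sqrt{2 \left(-387\right) \left(-371\right) + 162932} = \sqrt{287154 + 162932} = \sqrt{450086}$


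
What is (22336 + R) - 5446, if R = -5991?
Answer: 10899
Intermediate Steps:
(22336 + R) - 5446 = (22336 - 5991) - 5446 = 16345 - 5446 = 10899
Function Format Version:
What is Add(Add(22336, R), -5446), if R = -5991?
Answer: 10899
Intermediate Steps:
Add(Add(22336, R), -5446) = Add(Add(22336, -5991), -5446) = Add(16345, -5446) = 10899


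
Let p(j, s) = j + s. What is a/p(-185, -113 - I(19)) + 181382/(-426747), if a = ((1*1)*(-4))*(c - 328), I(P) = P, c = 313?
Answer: -83102914/135278799 ≈ -0.61431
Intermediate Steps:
a = 60 (a = ((1*1)*(-4))*(313 - 328) = (1*(-4))*(-15) = -4*(-15) = 60)
a/p(-185, -113 - I(19)) + 181382/(-426747) = 60/(-185 + (-113 - 1*19)) + 181382/(-426747) = 60/(-185 + (-113 - 19)) + 181382*(-1/426747) = 60/(-185 - 132) - 181382/426747 = 60/(-317) - 181382/426747 = 60*(-1/317) - 181382/426747 = -60/317 - 181382/426747 = -83102914/135278799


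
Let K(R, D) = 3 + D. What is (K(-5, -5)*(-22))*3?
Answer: 132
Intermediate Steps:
(K(-5, -5)*(-22))*3 = ((3 - 5)*(-22))*3 = -2*(-22)*3 = 44*3 = 132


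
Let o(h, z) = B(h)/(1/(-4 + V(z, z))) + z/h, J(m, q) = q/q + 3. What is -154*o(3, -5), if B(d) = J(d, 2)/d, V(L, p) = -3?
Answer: 1694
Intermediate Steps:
J(m, q) = 4 (J(m, q) = 1 + 3 = 4)
B(d) = 4/d
o(h, z) = -28/h + z/h (o(h, z) = (4/h)/(1/(-4 - 3)) + z/h = (4/h)/(1/(-7)) + z/h = (4/h)/(-1/7) + z/h = (4/h)*(-7) + z/h = -28/h + z/h)
-154*o(3, -5) = -154*(-28 - 5)/3 = -154*(-33)/3 = -154*(-11) = 1694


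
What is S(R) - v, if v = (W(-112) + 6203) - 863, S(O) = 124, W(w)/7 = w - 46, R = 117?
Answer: -4110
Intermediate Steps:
W(w) = -322 + 7*w (W(w) = 7*(w - 46) = 7*(-46 + w) = -322 + 7*w)
v = 4234 (v = ((-322 + 7*(-112)) + 6203) - 863 = ((-322 - 784) + 6203) - 863 = (-1106 + 6203) - 863 = 5097 - 863 = 4234)
S(R) - v = 124 - 1*4234 = 124 - 4234 = -4110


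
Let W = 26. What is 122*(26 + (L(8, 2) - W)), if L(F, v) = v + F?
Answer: 1220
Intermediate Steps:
L(F, v) = F + v
122*(26 + (L(8, 2) - W)) = 122*(26 + ((8 + 2) - 1*26)) = 122*(26 + (10 - 26)) = 122*(26 - 16) = 122*10 = 1220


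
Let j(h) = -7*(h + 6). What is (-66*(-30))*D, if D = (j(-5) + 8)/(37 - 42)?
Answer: -396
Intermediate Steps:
j(h) = -42 - 7*h (j(h) = -7*(6 + h) = -42 - 7*h)
D = -1/5 (D = ((-42 - 7*(-5)) + 8)/(37 - 42) = ((-42 + 35) + 8)/(-5) = (-7 + 8)*(-1/5) = 1*(-1/5) = -1/5 ≈ -0.20000)
(-66*(-30))*D = -66*(-30)*(-1/5) = 1980*(-1/5) = -396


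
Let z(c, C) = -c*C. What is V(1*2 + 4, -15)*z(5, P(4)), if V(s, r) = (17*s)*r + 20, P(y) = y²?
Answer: 120800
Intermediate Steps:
V(s, r) = 20 + 17*r*s (V(s, r) = 17*r*s + 20 = 20 + 17*r*s)
z(c, C) = -C*c
V(1*2 + 4, -15)*z(5, P(4)) = (20 + 17*(-15)*(1*2 + 4))*(-1*4²*5) = (20 + 17*(-15)*(2 + 4))*(-1*16*5) = (20 + 17*(-15)*6)*(-80) = (20 - 1530)*(-80) = -1510*(-80) = 120800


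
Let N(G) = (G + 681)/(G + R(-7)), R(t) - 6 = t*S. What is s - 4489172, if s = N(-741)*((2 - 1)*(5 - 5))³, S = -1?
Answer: -4489172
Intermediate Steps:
R(t) = 6 - t (R(t) = 6 + t*(-1) = 6 - t)
N(G) = (681 + G)/(13 + G) (N(G) = (G + 681)/(G + (6 - 1*(-7))) = (681 + G)/(G + (6 + 7)) = (681 + G)/(G + 13) = (681 + G)/(13 + G))
s = 0 (s = ((681 - 741)/(13 - 741))*((2 - 1)*(5 - 5))³ = (-60/(-728))*(1*0)³ = -1/728*(-60)*0³ = (15/182)*0 = 0)
s - 4489172 = 0 - 4489172 = -4489172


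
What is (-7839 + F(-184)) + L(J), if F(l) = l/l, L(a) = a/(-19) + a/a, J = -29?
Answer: -148874/19 ≈ -7835.5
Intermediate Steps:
L(a) = 1 - a/19 (L(a) = a*(-1/19) + 1 = -a/19 + 1 = 1 - a/19)
F(l) = 1
(-7839 + F(-184)) + L(J) = (-7839 + 1) + (1 - 1/19*(-29)) = -7838 + (1 + 29/19) = -7838 + 48/19 = -148874/19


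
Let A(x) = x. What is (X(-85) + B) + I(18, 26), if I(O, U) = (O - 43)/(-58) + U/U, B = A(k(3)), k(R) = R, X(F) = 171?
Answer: 10175/58 ≈ 175.43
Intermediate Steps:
B = 3
I(O, U) = 101/58 - O/58 (I(O, U) = (-43 + O)*(-1/58) + 1 = (43/58 - O/58) + 1 = 101/58 - O/58)
(X(-85) + B) + I(18, 26) = (171 + 3) + (101/58 - 1/58*18) = 174 + (101/58 - 9/29) = 174 + 83/58 = 10175/58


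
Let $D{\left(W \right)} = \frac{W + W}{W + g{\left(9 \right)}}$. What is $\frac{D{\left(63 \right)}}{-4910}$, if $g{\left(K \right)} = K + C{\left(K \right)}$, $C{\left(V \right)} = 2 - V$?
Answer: $- \frac{63}{159575} \approx -0.0003948$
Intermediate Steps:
$g{\left(K \right)} = 2$ ($g{\left(K \right)} = K - \left(-2 + K\right) = 2$)
$D{\left(W \right)} = \frac{2 W}{2 + W}$ ($D{\left(W \right)} = \frac{W + W}{W + 2} = \frac{2 W}{2 + W}$)
$\frac{D{\left(63 \right)}}{-4910} = \frac{2 \cdot 63 \frac{1}{2 + 63}}{-4910} = 2 \cdot 63 \cdot \frac{1}{65} \left(- \frac{1}{4910}\right) = \frac{126}{65} \left(- \frac{1}{4910}\right) = - \frac{63}{159575}$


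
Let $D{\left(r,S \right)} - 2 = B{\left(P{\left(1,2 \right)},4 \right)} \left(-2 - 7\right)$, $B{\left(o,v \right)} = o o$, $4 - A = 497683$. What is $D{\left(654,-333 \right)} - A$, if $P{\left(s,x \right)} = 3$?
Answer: $497600$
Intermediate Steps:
$A = -497679$ ($A = 4 - 497683 = -497679$)
$B{\left(o,v \right)} = o^{2}$
$D{\left(r,S \right)} = -79$ ($D{\left(r,S \right)} = 2 + 3^{2} \left(-2 - 7\right) = 2 + 9 \left(-9\right) = 2 - 81 = -79$)
$D{\left(654,-333 \right)} - A = -79 - -497679 = -79 + 497679 = 497600$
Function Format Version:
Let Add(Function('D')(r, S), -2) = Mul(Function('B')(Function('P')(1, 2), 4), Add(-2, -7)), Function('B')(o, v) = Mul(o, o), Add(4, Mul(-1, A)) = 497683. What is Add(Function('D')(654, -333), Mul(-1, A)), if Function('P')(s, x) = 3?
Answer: 497600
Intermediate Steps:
A = -497679 (A = Add(4, Mul(-1, 497683)) = Add(4, -497683) = -497679)
Function('B')(o, v) = Pow(o, 2)
Function('D')(r, S) = -79 (Function('D')(r, S) = Add(2, Mul(Pow(3, 2), Add(-2, -7))) = Add(2, Mul(9, -9)) = Add(2, -81) = -79)
Add(Function('D')(654, -333), Mul(-1, A)) = Add(-79, Mul(-1, -497679)) = Add(-79, 497679) = 497600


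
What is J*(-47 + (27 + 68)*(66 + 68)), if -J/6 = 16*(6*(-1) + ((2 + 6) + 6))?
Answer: -9740544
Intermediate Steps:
J = -768 (J = -96*(6*(-1) + ((2 + 6) + 6)) = -96*(-6 + (8 + 6)) = -96*(-6 + 14) = -96*8 = -6*128 = -768)
J*(-47 + (27 + 68)*(66 + 68)) = -768*(-47 + (27 + 68)*(66 + 68)) = -768*(-47 + 95*134) = -768*(-47 + 12730) = -768*12683 = -9740544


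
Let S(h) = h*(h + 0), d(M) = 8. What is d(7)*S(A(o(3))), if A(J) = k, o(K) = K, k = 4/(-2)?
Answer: 32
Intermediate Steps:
k = -2 (k = 4*(-½) = -2)
A(J) = -2
S(h) = h² (S(h) = h*h = h²)
d(7)*S(A(o(3))) = 8*(-2)² = 8*4 = 32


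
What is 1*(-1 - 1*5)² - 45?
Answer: -9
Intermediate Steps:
1*(-1 - 1*5)² - 45 = 1*(-1 - 5)² - 45 = 1*(-6)² - 45 = 1*36 - 45 = 36 - 45 = -9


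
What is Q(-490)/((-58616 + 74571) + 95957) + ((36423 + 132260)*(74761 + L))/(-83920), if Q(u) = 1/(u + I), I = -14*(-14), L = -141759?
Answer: 23240055436750577/172571661360 ≈ 1.3467e+5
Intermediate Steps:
I = 196
Q(u) = 1/(196 + u) (Q(u) = 1/(u + 196) = 1/(196 + u))
Q(-490)/((-58616 + 74571) + 95957) + ((36423 + 132260)*(74761 + L))/(-83920) = 1/((196 - 490)*((-58616 + 74571) + 95957)) + ((36423 + 132260)*(74761 - 141759))/(-83920) = 1/((-294)*(15955 + 95957)) + (168683*(-66998))*(-1/83920) = -1/294/111912 - 11301423634*(-1/83920) = -1/294*1/111912 + 5650711817/41960 = -1/32902128 + 5650711817/41960 = 23240055436750577/172571661360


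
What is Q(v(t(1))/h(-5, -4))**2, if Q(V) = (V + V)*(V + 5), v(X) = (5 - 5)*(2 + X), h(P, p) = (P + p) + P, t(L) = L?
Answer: 0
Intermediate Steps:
h(P, p) = p + 2*P
v(X) = 0 (v(X) = 0*(2 + X) = 0)
Q(V) = 2*V*(5 + V) (Q(V) = (2*V)*(5 + V) = 2*V*(5 + V))
Q(v(t(1))/h(-5, -4))**2 = (2*(0/(-4 + 2*(-5)))*(5 + 0/(-4 + 2*(-5))))**2 = (2*(0/(-4 - 10))*(5 + 0/(-4 - 10)))**2 = (2*(0/(-14))*(5 + 0/(-14)))**2 = (2*(0*(-1/14))*(5 + 0*(-1/14)))**2 = (2*0*(5 + 0))**2 = (2*0*5)**2 = 0**2 = 0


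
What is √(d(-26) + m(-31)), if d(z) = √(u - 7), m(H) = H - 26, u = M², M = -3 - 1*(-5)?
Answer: √(-57 + I*√3) ≈ 0.1147 + 7.5507*I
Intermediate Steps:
M = 2 (M = -3 + 5 = 2)
u = 4 (u = 2² = 4)
m(H) = -26 + H
d(z) = I*√3 (d(z) = √(4 - 7) = √(-3) = I*√3)
√(d(-26) + m(-31)) = √(I*√3 + (-26 - 31)) = √(I*√3 - 57) = √(-57 + I*√3)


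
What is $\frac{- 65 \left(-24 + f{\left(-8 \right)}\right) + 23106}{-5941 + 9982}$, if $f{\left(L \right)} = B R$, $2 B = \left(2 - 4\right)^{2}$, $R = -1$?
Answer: $\frac{24796}{4041} \approx 6.1361$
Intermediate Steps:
$B = 2$ ($B = \frac{\left(2 - 4\right)^{2}}{2} = \frac{\left(-2\right)^{2}}{2} = \frac{1}{2} \cdot 4 = 2$)
$f{\left(L \right)} = -2$ ($f{\left(L \right)} = 2 \left(-1\right) = -2$)
$\frac{- 65 \left(-24 + f{\left(-8 \right)}\right) + 23106}{-5941 + 9982} = \frac{- 65 \left(-24 - 2\right) + 23106}{-5941 + 9982} = \frac{\left(-65\right) \left(-26\right) + 23106}{4041} = \left(1690 + 23106\right) \frac{1}{4041} = 24796 \cdot \frac{1}{4041} = \frac{24796}{4041}$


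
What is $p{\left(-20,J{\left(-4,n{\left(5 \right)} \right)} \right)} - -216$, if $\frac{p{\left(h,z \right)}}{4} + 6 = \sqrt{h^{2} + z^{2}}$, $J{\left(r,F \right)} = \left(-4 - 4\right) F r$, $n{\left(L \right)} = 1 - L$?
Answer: $192 + 16 \sqrt{1049} \approx 710.21$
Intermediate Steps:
$J{\left(r,F \right)} = - 8 F r$
$p{\left(h,z \right)} = -24 + 4 \sqrt{h^{2} + z^{2}}$
$p{\left(-20,J{\left(-4,n{\left(5 \right)} \right)} \right)} - -216 = \left(-24 + 4 \sqrt{\left(-20\right)^{2} + \left(\left(-8\right) \left(1 - 5\right) \left(-4\right)\right)^{2}}\right) - -216 = \left(-24 + 4 \sqrt{400 + \left(\left(-8\right) \left(1 - 5\right) \left(-4\right)\right)^{2}}\right) + 216 = \left(-24 + 4 \sqrt{400 + \left(\left(-8\right) \left(-4\right) \left(-4\right)\right)^{2}}\right) + 216 = \left(-24 + 4 \sqrt{400 + \left(-128\right)^{2}}\right) + 216 = \left(-24 + 4 \sqrt{400 + 16384}\right) + 216 = \left(-24 + 4 \sqrt{16784}\right) + 216 = \left(-24 + 4 \cdot 4 \sqrt{1049}\right) + 216 = \left(-24 + 16 \sqrt{1049}\right) + 216 = 192 + 16 \sqrt{1049}$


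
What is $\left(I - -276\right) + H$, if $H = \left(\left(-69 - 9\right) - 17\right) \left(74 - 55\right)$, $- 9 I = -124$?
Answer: $- \frac{13637}{9} \approx -1515.2$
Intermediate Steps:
$I = \frac{124}{9}$ ($I = \left(- \frac{1}{9}\right) \left(-124\right) = \frac{124}{9} \approx 13.778$)
$H = -1805$ ($H = \left(\left(-69 - 9\right) - 17\right) 19 = \left(-78 - 17\right) 19 = \left(-95\right) 19 = -1805$)
$\left(I - -276\right) + H = \left(\frac{124}{9} - -276\right) - 1805 = \left(\frac{124}{9} + 276\right) - 1805 = \frac{2608}{9} - 1805 = - \frac{13637}{9}$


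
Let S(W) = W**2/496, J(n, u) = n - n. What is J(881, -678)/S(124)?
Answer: 0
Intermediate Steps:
J(n, u) = 0
S(W) = W**2/496 (S(W) = W**2*(1/496) = W**2/496)
J(881, -678)/S(124) = 0/(((1/496)*124**2)) = 0/(((1/496)*15376)) = 0/31 = 0*(1/31) = 0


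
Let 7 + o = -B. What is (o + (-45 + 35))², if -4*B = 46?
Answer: 121/4 ≈ 30.250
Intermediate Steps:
B = -23/2 (B = -¼*46 = -23/2 ≈ -11.500)
o = 9/2 (o = -7 - 1*(-23/2) = -7 + 23/2 = 9/2 ≈ 4.5000)
(o + (-45 + 35))² = (9/2 + (-45 + 35))² = (9/2 - 10)² = (-11/2)² = 121/4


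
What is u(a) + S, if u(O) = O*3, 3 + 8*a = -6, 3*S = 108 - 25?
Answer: 583/24 ≈ 24.292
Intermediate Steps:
S = 83/3 (S = (108 - 25)/3 = (⅓)*83 = 83/3 ≈ 27.667)
a = -9/8 (a = -3/8 + (⅛)*(-6) = -3/8 - ¾ = -9/8 ≈ -1.1250)
u(O) = 3*O
u(a) + S = 3*(-9/8) + 83/3 = -27/8 + 83/3 = 583/24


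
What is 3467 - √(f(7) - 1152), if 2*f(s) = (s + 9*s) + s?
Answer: 3467 - I*√4454/2 ≈ 3467.0 - 33.369*I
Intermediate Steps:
f(s) = 11*s/2 (f(s) = ((s + 9*s) + s)/2 = (10*s + s)/2 = (11*s)/2 = 11*s/2)
3467 - √(f(7) - 1152) = 3467 - √((11/2)*7 - 1152) = 3467 - √(77/2 - 1152) = 3467 - √(-2227/2) = 3467 - I*√4454/2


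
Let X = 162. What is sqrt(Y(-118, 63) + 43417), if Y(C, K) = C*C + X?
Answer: sqrt(57503) ≈ 239.80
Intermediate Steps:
Y(C, K) = 162 + C**2 (Y(C, K) = C*C + 162 = C**2 + 162 = 162 + C**2)
sqrt(Y(-118, 63) + 43417) = sqrt((162 + (-118)**2) + 43417) = sqrt((162 + 13924) + 43417) = sqrt(14086 + 43417) = sqrt(57503)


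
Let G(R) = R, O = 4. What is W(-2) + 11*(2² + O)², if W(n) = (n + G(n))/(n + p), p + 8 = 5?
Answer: 3524/5 ≈ 704.80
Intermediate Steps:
p = -3 (p = -8 + 5 = -3)
W(n) = 2*n/(-3 + n) (W(n) = (n + n)/(n - 3) = (2*n)/(-3 + n) = 2*n/(-3 + n))
W(-2) + 11*(2² + O)² = 2*(-2)/(-3 - 2) + 11*(2² + 4)² = 2*(-2)/(-5) + 11*(4 + 4)² = 2*(-2)*(-⅕) + 11*8² = ⅘ + 11*64 = ⅘ + 704 = 3524/5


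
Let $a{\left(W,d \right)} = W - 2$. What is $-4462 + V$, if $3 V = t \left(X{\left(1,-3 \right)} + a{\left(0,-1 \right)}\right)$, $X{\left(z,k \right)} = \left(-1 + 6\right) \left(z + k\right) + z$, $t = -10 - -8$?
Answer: $- \frac{13364}{3} \approx -4454.7$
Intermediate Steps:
$t = -2$ ($t = -10 + 8 = -2$)
$a{\left(W,d \right)} = -2 + W$
$X{\left(z,k \right)} = 5 k + 6 z$ ($X{\left(z,k \right)} = 5 \left(k + z\right) + z = \left(5 k + 5 z\right) + z = 5 k + 6 z$)
$V = \frac{22}{3}$ ($V = \frac{\left(-2\right) \left(\left(5 \left(-3\right) + 6 \cdot 1\right) + \left(-2 + 0\right)\right)}{3} = \frac{\left(-2\right) \left(\left(-15 + 6\right) - 2\right)}{3} = \frac{\left(-2\right) \left(-9 - 2\right)}{3} = \frac{\left(-2\right) \left(-11\right)}{3} = \frac{1}{3} \cdot 22 = \frac{22}{3} \approx 7.3333$)
$-4462 + V = -4462 + \frac{22}{3} = - \frac{13364}{3}$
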